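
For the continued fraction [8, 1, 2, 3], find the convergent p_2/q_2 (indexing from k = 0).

Using pₖ = aₖpₖ₋₁ + pₖ₋₂, qₖ = aₖqₖ₋₁ + qₖ₋₂ (with p₋₁=1, p₋₂=0, q₋₁=0, q₋₂=1):
  k=0: a=8, p=8, q=1
  k=1: a=1, p=9, q=1
  k=2: a=2, p=26, q=3

26/3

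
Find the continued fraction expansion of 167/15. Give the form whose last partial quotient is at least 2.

167 = 11·15 + 2
15 = 7·2 + 1
2 = 2·1 + 0  (stop)
So 167/15 = [11; 7, 2].

[11; 7, 2]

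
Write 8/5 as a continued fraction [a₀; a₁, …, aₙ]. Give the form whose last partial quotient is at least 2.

8 = 1*5 + 3
5 = 1*3 + 2
3 = 1*2 + 1
2 = 2*1 + 0  (stop)
So 8/5 = [1; 1, 1, 2].

[1; 1, 1, 2]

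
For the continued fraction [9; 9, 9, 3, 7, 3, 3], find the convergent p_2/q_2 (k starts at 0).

Using pₖ = aₖpₖ₋₁ + pₖ₋₂, qₖ = aₖqₖ₋₁ + qₖ₋₂ (with p₋₁=1, p₋₂=0, q₋₁=0, q₋₂=1):
  k=0: a=9, p=9, q=1
  k=1: a=9, p=82, q=9
  k=2: a=9, p=747, q=82

747/82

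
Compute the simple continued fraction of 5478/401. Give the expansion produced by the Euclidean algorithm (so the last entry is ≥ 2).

5478 = 13*401 + 265
401 = 1*265 + 136
265 = 1*136 + 129
136 = 1*129 + 7
129 = 18*7 + 3
7 = 2*3 + 1
3 = 3*1 + 0  (stop)
So 5478/401 = [13; 1, 1, 1, 18, 2, 3].

[13; 1, 1, 1, 18, 2, 3]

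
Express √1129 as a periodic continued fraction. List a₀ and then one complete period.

a₀ = ⌊√1129⌋ = 33.
With m₀=0, d₀=1 and mₖ₊₁ = dₖaₖ − mₖ, dₖ₊₁ = (n − mₖ₊₁²)/dₖ, aₖ₊₁ = ⌊(a₀+mₖ₊₁)/dₖ₊₁⌋:
  k=1: m=33, d=40, a=1
  k=2: m=7, d=27, a=1
  k=3: m=20, d=27, a=1
  k=4: m=7, d=40, a=1
  k=5: m=33, d=1, a=66
d=1 and a=2a₀=66 at k=5, so the next step gives (m, d) = (33, 40) again — its k=1 value — and the period has length 5.

[33; 1, 1, 1, 1, 66]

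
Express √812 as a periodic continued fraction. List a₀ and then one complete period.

a₀ = ⌊√812⌋ = 28.
With m₀=0, d₀=1 and mₖ₊₁ = dₖaₖ − mₖ, dₖ₊₁ = (n − mₖ₊₁²)/dₖ, aₖ₊₁ = ⌊(a₀+mₖ₊₁)/dₖ₊₁⌋:
  k=1: m=28, d=28, a=2
  k=2: m=28, d=1, a=56
d=1 and a=2a₀=56 at k=2, so the next step gives (m, d) = (28, 28) again — its k=1 value — and the period has length 2.

[28; 2, 56]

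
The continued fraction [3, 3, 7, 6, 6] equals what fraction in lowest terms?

Using pₖ = aₖpₖ₋₁ + pₖ₋₂ and qₖ = aₖqₖ₋₁ + qₖ₋₂:
  k=0: a=3, p=3, q=1
  k=1: a=3, p=10, q=3
  k=2: a=7, p=73, q=22
  k=3: a=6, p=448, q=135
  k=4: a=6, p=2761, q=832

2761/832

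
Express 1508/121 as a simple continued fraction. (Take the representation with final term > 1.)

[12; 2, 6, 4, 2]

1508 = 12*121 + 56
121 = 2*56 + 9
56 = 6*9 + 2
9 = 4*2 + 1
2 = 2*1 + 0  (stop)
So 1508/121 = [12; 2, 6, 4, 2].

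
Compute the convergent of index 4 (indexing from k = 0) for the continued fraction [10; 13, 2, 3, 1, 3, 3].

Using pₖ = aₖpₖ₋₁ + pₖ₋₂, qₖ = aₖqₖ₋₁ + qₖ₋₂ (with p₋₁=1, p₋₂=0, q₋₁=0, q₋₂=1):
  k=0: a=10, p=10, q=1
  k=1: a=13, p=131, q=13
  k=2: a=2, p=272, q=27
  k=3: a=3, p=947, q=94
  k=4: a=1, p=1219, q=121

1219/121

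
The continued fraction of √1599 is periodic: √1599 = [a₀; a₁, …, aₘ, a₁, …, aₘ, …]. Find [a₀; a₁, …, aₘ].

[39; 1, 78]

a₀ = ⌊√1599⌋ = 39.
With m₀=0, d₀=1 and mₖ₊₁ = dₖaₖ − mₖ, dₖ₊₁ = (n − mₖ₊₁²)/dₖ, aₖ₊₁ = ⌊(a₀+mₖ₊₁)/dₖ₊₁⌋:
  k=1: m=39, d=78, a=1
  k=2: m=39, d=1, a=78
d=1 and a=2a₀=78 at k=2, so the next step gives (m, d) = (39, 78) again — its k=1 value — and the period has length 2.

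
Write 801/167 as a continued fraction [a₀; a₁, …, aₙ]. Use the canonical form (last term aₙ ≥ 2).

[4; 1, 3, 1, 10, 3]

801 = 4×167 + 133
167 = 1×133 + 34
133 = 3×34 + 31
34 = 1×31 + 3
31 = 10×3 + 1
3 = 3×1 + 0  (stop)
So 801/167 = [4; 1, 3, 1, 10, 3].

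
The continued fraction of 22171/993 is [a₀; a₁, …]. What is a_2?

18

22171 = 22·993 + 325   →  a_0 = 22
993 = 3·325 + 18   →  a_1 = 3
325 = 18·18 + 1   →  a_2 = 18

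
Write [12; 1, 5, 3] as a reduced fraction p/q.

244/19

Fold from the inside: start with 3/1.
  5 + 1/3 = 16/3
  1 + 3/16 = 19/16
  12 + 16/19 = 244/19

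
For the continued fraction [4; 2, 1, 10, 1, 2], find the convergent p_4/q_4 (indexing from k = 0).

Using pₖ = aₖpₖ₋₁ + pₖ₋₂, qₖ = aₖqₖ₋₁ + qₖ₋₂ (with p₋₁=1, p₋₂=0, q₋₁=0, q₋₂=1):
  k=0: a=4, p=4, q=1
  k=1: a=2, p=9, q=2
  k=2: a=1, p=13, q=3
  k=3: a=10, p=139, q=32
  k=4: a=1, p=152, q=35

152/35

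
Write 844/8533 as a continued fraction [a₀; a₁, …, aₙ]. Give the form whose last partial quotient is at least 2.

[0; 10, 9, 13, 3, 2]

844 = 0*8533 + 844
8533 = 10*844 + 93
844 = 9*93 + 7
93 = 13*7 + 2
7 = 3*2 + 1
2 = 2*1 + 0  (stop)
So 844/8533 = [0; 10, 9, 13, 3, 2].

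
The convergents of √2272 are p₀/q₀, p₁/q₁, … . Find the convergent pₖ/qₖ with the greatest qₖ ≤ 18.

√2272 = [47; 1, 1, 1, 94, …] (period length 4).
Convergents:
  p_0/q_0 = 47/1
  p_1/q_1 = 48/1
  p_2/q_2 = 95/2
  p_3/q_3 = 143/3
  p_4/q_4 = 13537/284
q_3 = 3 ≤ 18 < 284 = q_4, so the answer is 143/3.

143/3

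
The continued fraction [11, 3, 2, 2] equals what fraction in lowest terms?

Fold from the inside: start with 2/1.
  2 + 1/2 = 5/2
  3 + 2/5 = 17/5
  11 + 5/17 = 192/17

192/17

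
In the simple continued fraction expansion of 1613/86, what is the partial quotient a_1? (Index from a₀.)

1

1613 = 18·86 + 65   →  a_0 = 18
86 = 1·65 + 21   →  a_1 = 1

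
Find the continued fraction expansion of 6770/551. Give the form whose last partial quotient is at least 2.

[12; 3, 2, 19, 4]

6770 = 12·551 + 158
551 = 3·158 + 77
158 = 2·77 + 4
77 = 19·4 + 1
4 = 4·1 + 0  (stop)
So 6770/551 = [12; 3, 2, 19, 4].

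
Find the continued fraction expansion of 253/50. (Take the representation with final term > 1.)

[5; 16, 1, 2]

253 = 5*50 + 3
50 = 16*3 + 2
3 = 1*2 + 1
2 = 2*1 + 0  (stop)
So 253/50 = [5; 16, 1, 2].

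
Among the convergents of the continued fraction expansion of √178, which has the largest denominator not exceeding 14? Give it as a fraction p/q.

√178 = [13; 2, 1, 12, 1, 2, 26, …] (period length 6).
Convergents:
  p_0/q_0 = 13/1
  p_1/q_1 = 27/2
  p_2/q_2 = 40/3
  p_3/q_3 = 507/38
q_2 = 3 ≤ 14 < 38 = q_3, so the answer is 40/3.

40/3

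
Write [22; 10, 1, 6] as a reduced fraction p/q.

Using pₖ = aₖpₖ₋₁ + pₖ₋₂ and qₖ = aₖqₖ₋₁ + qₖ₋₂:
  k=0: a=22, p=22, q=1
  k=1: a=10, p=221, q=10
  k=2: a=1, p=243, q=11
  k=3: a=6, p=1679, q=76

1679/76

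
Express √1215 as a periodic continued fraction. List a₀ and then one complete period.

a₀ = ⌊√1215⌋ = 34.
With m₀=0, d₀=1 and mₖ₊₁ = dₖaₖ − mₖ, dₖ₊₁ = (n − mₖ₊₁²)/dₖ, aₖ₊₁ = ⌊(a₀+mₖ₊₁)/dₖ₊₁⌋:
  k=1: m=34, d=59, a=1
  k=2: m=25, d=10, a=5
  k=3: m=25, d=59, a=1
  k=4: m=34, d=1, a=68
d=1 and a=2a₀=68 at k=4, so the next step gives (m, d) = (34, 59) again — its k=1 value — and the period has length 4.

[34; 1, 5, 1, 68]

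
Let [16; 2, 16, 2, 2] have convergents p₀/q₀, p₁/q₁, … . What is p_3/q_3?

1121/68

Using pₖ = aₖpₖ₋₁ + pₖ₋₂, qₖ = aₖqₖ₋₁ + qₖ₋₂ (with p₋₁=1, p₋₂=0, q₋₁=0, q₋₂=1):
  k=0: a=16, p=16, q=1
  k=1: a=2, p=33, q=2
  k=2: a=16, p=544, q=33
  k=3: a=2, p=1121, q=68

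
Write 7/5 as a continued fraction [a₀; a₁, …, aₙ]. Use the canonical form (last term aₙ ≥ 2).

7 = 1×5 + 2
5 = 2×2 + 1
2 = 2×1 + 0  (stop)
So 7/5 = [1; 2, 2].

[1; 2, 2]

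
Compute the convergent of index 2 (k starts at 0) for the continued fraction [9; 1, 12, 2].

Using pₖ = aₖpₖ₋₁ + pₖ₋₂, qₖ = aₖqₖ₋₁ + qₖ₋₂ (with p₋₁=1, p₋₂=0, q₋₁=0, q₋₂=1):
  k=0: a=9, p=9, q=1
  k=1: a=1, p=10, q=1
  k=2: a=12, p=129, q=13

129/13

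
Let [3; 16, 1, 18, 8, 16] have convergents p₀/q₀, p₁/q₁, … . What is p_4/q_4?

7932/2593

Using pₖ = aₖpₖ₋₁ + pₖ₋₂, qₖ = aₖqₖ₋₁ + qₖ₋₂ (with p₋₁=1, p₋₂=0, q₋₁=0, q₋₂=1):
  k=0: a=3, p=3, q=1
  k=1: a=16, p=49, q=16
  k=2: a=1, p=52, q=17
  k=3: a=18, p=985, q=322
  k=4: a=8, p=7932, q=2593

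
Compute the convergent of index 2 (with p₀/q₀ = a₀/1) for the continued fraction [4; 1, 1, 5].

9/2

Using pₖ = aₖpₖ₋₁ + pₖ₋₂, qₖ = aₖqₖ₋₁ + qₖ₋₂ (with p₋₁=1, p₋₂=0, q₋₁=0, q₋₂=1):
  k=0: a=4, p=4, q=1
  k=1: a=1, p=5, q=1
  k=2: a=1, p=9, q=2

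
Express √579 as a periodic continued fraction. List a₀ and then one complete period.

[24; 16, 48]

a₀ = ⌊√579⌋ = 24.
With m₀=0, d₀=1 and mₖ₊₁ = dₖaₖ − mₖ, dₖ₊₁ = (n − mₖ₊₁²)/dₖ, aₖ₊₁ = ⌊(a₀+mₖ₊₁)/dₖ₊₁⌋:
  k=1: m=24, d=3, a=16
  k=2: m=24, d=1, a=48
d=1 and a=2a₀=48 at k=2, so the next step gives (m, d) = (24, 3) again — its k=1 value — and the period has length 2.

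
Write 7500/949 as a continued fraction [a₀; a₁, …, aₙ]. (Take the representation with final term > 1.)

7500 = 7·949 + 857
949 = 1·857 + 92
857 = 9·92 + 29
92 = 3·29 + 5
29 = 5·5 + 4
5 = 1·4 + 1
4 = 4·1 + 0  (stop)
So 7500/949 = [7; 1, 9, 3, 5, 1, 4].

[7; 1, 9, 3, 5, 1, 4]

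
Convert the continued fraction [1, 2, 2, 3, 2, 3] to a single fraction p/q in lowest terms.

189/134

Fold from the inside: start with 3/1.
  2 + 1/3 = 7/3
  3 + 3/7 = 24/7
  2 + 7/24 = 55/24
  2 + 24/55 = 134/55
  1 + 55/134 = 189/134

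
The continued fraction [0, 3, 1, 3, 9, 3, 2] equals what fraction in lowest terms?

267/1003

Fold from the inside: start with 2/1.
  3 + 1/2 = 7/2
  9 + 2/7 = 65/7
  3 + 7/65 = 202/65
  1 + 65/202 = 267/202
  3 + 202/267 = 1003/267
  0 + 267/1003 = 267/1003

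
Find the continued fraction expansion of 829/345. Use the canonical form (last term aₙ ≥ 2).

829 = 2·345 + 139
345 = 2·139 + 67
139 = 2·67 + 5
67 = 13·5 + 2
5 = 2·2 + 1
2 = 2·1 + 0  (stop)
So 829/345 = [2; 2, 2, 13, 2, 2].

[2; 2, 2, 13, 2, 2]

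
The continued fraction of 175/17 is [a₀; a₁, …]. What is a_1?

175 = 10·17 + 5   →  a_0 = 10
17 = 3·5 + 2   →  a_1 = 3

3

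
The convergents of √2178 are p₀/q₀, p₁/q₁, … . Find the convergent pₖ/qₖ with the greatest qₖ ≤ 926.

√2178 = [46; 1, 2, 46, 2, 1, 92, …] (period length 6).
Convergents:
  p_0/q_0 = 46/1
  p_1/q_1 = 47/1
  p_2/q_2 = 140/3
  p_3/q_3 = 6487/139
  p_4/q_4 = 13114/281
  p_5/q_5 = 19601/420
  p_6/q_6 = 1816406/38921
q_5 = 420 ≤ 926 < 38921 = q_6, so the answer is 19601/420.

19601/420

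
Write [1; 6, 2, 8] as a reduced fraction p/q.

127/110

Fold from the inside: start with 8/1.
  2 + 1/8 = 17/8
  6 + 8/17 = 110/17
  1 + 17/110 = 127/110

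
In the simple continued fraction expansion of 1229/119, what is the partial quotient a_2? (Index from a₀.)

19

1229 = 10·119 + 39   →  a_0 = 10
119 = 3·39 + 2   →  a_1 = 3
39 = 19·2 + 1   →  a_2 = 19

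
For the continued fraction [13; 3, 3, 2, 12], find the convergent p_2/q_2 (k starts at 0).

133/10

Using pₖ = aₖpₖ₋₁ + pₖ₋₂, qₖ = aₖqₖ₋₁ + qₖ₋₂ (with p₋₁=1, p₋₂=0, q₋₁=0, q₋₂=1):
  k=0: a=13, p=13, q=1
  k=1: a=3, p=40, q=3
  k=2: a=3, p=133, q=10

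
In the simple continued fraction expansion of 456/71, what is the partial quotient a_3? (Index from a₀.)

1

456 = 6·71 + 30   →  a_0 = 6
71 = 2·30 + 11   →  a_1 = 2
30 = 2·11 + 8   →  a_2 = 2
11 = 1·8 + 3   →  a_3 = 1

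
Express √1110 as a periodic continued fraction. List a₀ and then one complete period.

a₀ = ⌊√1110⌋ = 33.
With m₀=0, d₀=1 and mₖ₊₁ = dₖaₖ − mₖ, dₖ₊₁ = (n − mₖ₊₁²)/dₖ, aₖ₊₁ = ⌊(a₀+mₖ₊₁)/dₖ₊₁⌋:
  k=1: m=33, d=21, a=3
  k=2: m=30, d=10, a=6
  k=3: m=30, d=21, a=3
  k=4: m=33, d=1, a=66
d=1 and a=2a₀=66 at k=4, so the next step gives (m, d) = (33, 21) again — its k=1 value — and the period has length 4.

[33; 3, 6, 3, 66]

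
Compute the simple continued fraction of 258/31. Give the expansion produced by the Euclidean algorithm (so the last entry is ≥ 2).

258 = 8*31 + 10
31 = 3*10 + 1
10 = 10*1 + 0  (stop)
So 258/31 = [8; 3, 10].

[8; 3, 10]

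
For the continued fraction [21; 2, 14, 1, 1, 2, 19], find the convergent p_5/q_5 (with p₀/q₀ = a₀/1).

Using pₖ = aₖpₖ₋₁ + pₖ₋₂, qₖ = aₖqₖ₋₁ + qₖ₋₂ (with p₋₁=1, p₋₂=0, q₋₁=0, q₋₂=1):
  k=0: a=21, p=21, q=1
  k=1: a=2, p=43, q=2
  k=2: a=14, p=623, q=29
  k=3: a=1, p=666, q=31
  k=4: a=1, p=1289, q=60
  k=5: a=2, p=3244, q=151

3244/151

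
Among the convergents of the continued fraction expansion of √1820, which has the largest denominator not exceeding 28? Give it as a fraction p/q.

128/3

√1820 = [42; 1, 1, 1, 20, 1, 1, 1, 84, …] (period length 8).
Convergents:
  p_0/q_0 = 42/1
  p_1/q_1 = 43/1
  p_2/q_2 = 85/2
  p_3/q_3 = 128/3
  p_4/q_4 = 2645/62
q_3 = 3 ≤ 28 < 62 = q_4, so the answer is 128/3.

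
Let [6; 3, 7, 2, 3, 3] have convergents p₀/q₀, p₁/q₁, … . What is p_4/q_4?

Using pₖ = aₖpₖ₋₁ + pₖ₋₂, qₖ = aₖqₖ₋₁ + qₖ₋₂ (with p₋₁=1, p₋₂=0, q₋₁=0, q₋₂=1):
  k=0: a=6, p=6, q=1
  k=1: a=3, p=19, q=3
  k=2: a=7, p=139, q=22
  k=3: a=2, p=297, q=47
  k=4: a=3, p=1030, q=163

1030/163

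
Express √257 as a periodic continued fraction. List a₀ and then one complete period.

a₀ = ⌊√257⌋ = 16.
With m₀=0, d₀=1 and mₖ₊₁ = dₖaₖ − mₖ, dₖ₊₁ = (n − mₖ₊₁²)/dₖ, aₖ₊₁ = ⌊(a₀+mₖ₊₁)/dₖ₊₁⌋:
  k=1: m=16, d=1, a=32
d=1 and a=2a₀=32 at k=1, so the next step gives (m, d) = (16, 1) again — its k=1 value — and the period has length 1.

[16; 32]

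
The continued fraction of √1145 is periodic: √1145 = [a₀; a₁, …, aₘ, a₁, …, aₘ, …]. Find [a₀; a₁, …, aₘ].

a₀ = ⌊√1145⌋ = 33.
With m₀=0, d₀=1 and mₖ₊₁ = dₖaₖ − mₖ, dₖ₊₁ = (n − mₖ₊₁²)/dₖ, aₖ₊₁ = ⌊(a₀+mₖ₊₁)/dₖ₊₁⌋:
  k=1: m=33, d=56, a=1
  k=2: m=23, d=11, a=5
  k=3: m=32, d=11, a=5
  k=4: m=23, d=56, a=1
  k=5: m=33, d=1, a=66
d=1 and a=2a₀=66 at k=5, so the next step gives (m, d) = (33, 56) again — its k=1 value — and the period has length 5.

[33; 1, 5, 5, 1, 66]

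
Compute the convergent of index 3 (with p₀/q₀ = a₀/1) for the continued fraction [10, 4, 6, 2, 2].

553/54

Using pₖ = aₖpₖ₋₁ + pₖ₋₂, qₖ = aₖqₖ₋₁ + qₖ₋₂ (with p₋₁=1, p₋₂=0, q₋₁=0, q₋₂=1):
  k=0: a=10, p=10, q=1
  k=1: a=4, p=41, q=4
  k=2: a=6, p=256, q=25
  k=3: a=2, p=553, q=54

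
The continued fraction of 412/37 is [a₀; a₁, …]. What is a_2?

412 = 11·37 + 5   →  a_0 = 11
37 = 7·5 + 2   →  a_1 = 7
5 = 2·2 + 1   →  a_2 = 2

2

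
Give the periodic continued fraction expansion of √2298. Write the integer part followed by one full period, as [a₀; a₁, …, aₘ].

[47; 1, 14, 1, 94]

a₀ = ⌊√2298⌋ = 47.
With m₀=0, d₀=1 and mₖ₊₁ = dₖaₖ − mₖ, dₖ₊₁ = (n − mₖ₊₁²)/dₖ, aₖ₊₁ = ⌊(a₀+mₖ₊₁)/dₖ₊₁⌋:
  k=1: m=47, d=89, a=1
  k=2: m=42, d=6, a=14
  k=3: m=42, d=89, a=1
  k=4: m=47, d=1, a=94
d=1 and a=2a₀=94 at k=4, so the next step gives (m, d) = (47, 89) again — its k=1 value — and the period has length 4.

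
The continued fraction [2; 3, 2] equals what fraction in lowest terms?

16/7

Using pₖ = aₖpₖ₋₁ + pₖ₋₂ and qₖ = aₖqₖ₋₁ + qₖ₋₂:
  k=0: a=2, p=2, q=1
  k=1: a=3, p=7, q=3
  k=2: a=2, p=16, q=7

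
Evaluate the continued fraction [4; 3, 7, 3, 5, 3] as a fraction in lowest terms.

Using pₖ = aₖpₖ₋₁ + pₖ₋₂ and qₖ = aₖqₖ₋₁ + qₖ₋₂:
  k=0: a=4, p=4, q=1
  k=1: a=3, p=13, q=3
  k=2: a=7, p=95, q=22
  k=3: a=3, p=298, q=69
  k=4: a=5, p=1585, q=367
  k=5: a=3, p=5053, q=1170

5053/1170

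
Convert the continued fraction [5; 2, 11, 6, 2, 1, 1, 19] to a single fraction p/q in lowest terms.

80080/14617

Fold from the inside: start with 19/1.
  1 + 1/19 = 20/19
  1 + 19/20 = 39/20
  2 + 20/39 = 98/39
  6 + 39/98 = 627/98
  11 + 98/627 = 6995/627
  2 + 627/6995 = 14617/6995
  5 + 6995/14617 = 80080/14617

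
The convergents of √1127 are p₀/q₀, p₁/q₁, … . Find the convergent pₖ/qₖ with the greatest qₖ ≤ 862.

23701/706

√1127 = [33; 1, 1, 3, 33, 3, 1, 1, 66, …] (period length 8).
Convergents:
  p_0/q_0 = 33/1
  p_1/q_1 = 34/1
  p_2/q_2 = 67/2
  p_3/q_3 = 235/7
  p_4/q_4 = 7822/233
  p_5/q_5 = 23701/706
  p_6/q_6 = 31523/939
q_5 = 706 ≤ 862 < 939 = q_6, so the answer is 23701/706.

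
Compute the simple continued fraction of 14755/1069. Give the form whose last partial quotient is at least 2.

14755 = 13×1069 + 858
1069 = 1×858 + 211
858 = 4×211 + 14
211 = 15×14 + 1
14 = 14×1 + 0  (stop)
So 14755/1069 = [13; 1, 4, 15, 14].

[13; 1, 4, 15, 14]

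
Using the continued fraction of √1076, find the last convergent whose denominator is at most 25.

164/5

√1076 = [32; 1, 4, 16, 4, 1, 64, …] (period length 6).
Convergents:
  p_0/q_0 = 32/1
  p_1/q_1 = 33/1
  p_2/q_2 = 164/5
  p_3/q_3 = 2657/81
q_2 = 5 ≤ 25 < 81 = q_3, so the answer is 164/5.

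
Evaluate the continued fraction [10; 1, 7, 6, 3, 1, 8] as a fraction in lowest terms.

19438/1787

Fold from the inside: start with 8/1.
  1 + 1/8 = 9/8
  3 + 8/9 = 35/9
  6 + 9/35 = 219/35
  7 + 35/219 = 1568/219
  1 + 219/1568 = 1787/1568
  10 + 1568/1787 = 19438/1787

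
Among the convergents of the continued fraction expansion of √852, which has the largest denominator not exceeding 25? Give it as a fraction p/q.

467/16

√852 = [29; 5, 3, 2, 4, 2, 3, 5, 58, …] (period length 8).
Convergents:
  p_0/q_0 = 29/1
  p_1/q_1 = 146/5
  p_2/q_2 = 467/16
  p_3/q_3 = 1080/37
q_2 = 16 ≤ 25 < 37 = q_3, so the answer is 467/16.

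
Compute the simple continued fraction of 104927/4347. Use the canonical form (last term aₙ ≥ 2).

[24; 7, 3, 1, 8, 17]

104927 = 24·4347 + 599
4347 = 7·599 + 154
599 = 3·154 + 137
154 = 1·137 + 17
137 = 8·17 + 1
17 = 17·1 + 0  (stop)
So 104927/4347 = [24; 7, 3, 1, 8, 17].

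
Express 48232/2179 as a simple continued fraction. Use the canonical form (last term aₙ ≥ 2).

[22; 7, 2, 2, 3, 17]

48232 = 22*2179 + 294
2179 = 7*294 + 121
294 = 2*121 + 52
121 = 2*52 + 17
52 = 3*17 + 1
17 = 17*1 + 0  (stop)
So 48232/2179 = [22; 7, 2, 2, 3, 17].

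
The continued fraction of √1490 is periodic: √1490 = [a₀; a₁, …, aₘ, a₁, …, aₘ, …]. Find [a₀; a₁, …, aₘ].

[38; 1, 1, 1, 1, 76]

a₀ = ⌊√1490⌋ = 38.
With m₀=0, d₀=1 and mₖ₊₁ = dₖaₖ − mₖ, dₖ₊₁ = (n − mₖ₊₁²)/dₖ, aₖ₊₁ = ⌊(a₀+mₖ₊₁)/dₖ₊₁⌋:
  k=1: m=38, d=46, a=1
  k=2: m=8, d=31, a=1
  k=3: m=23, d=31, a=1
  k=4: m=8, d=46, a=1
  k=5: m=38, d=1, a=76
d=1 and a=2a₀=76 at k=5, so the next step gives (m, d) = (38, 46) again — its k=1 value — and the period has length 5.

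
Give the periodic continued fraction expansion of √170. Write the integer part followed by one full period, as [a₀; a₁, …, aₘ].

a₀ = ⌊√170⌋ = 13.
With m₀=0, d₀=1 and mₖ₊₁ = dₖaₖ − mₖ, dₖ₊₁ = (n − mₖ₊₁²)/dₖ, aₖ₊₁ = ⌊(a₀+mₖ₊₁)/dₖ₊₁⌋:
  k=1: m=13, d=1, a=26
d=1 and a=2a₀=26 at k=1, so the next step gives (m, d) = (13, 1) again — its k=1 value — and the period has length 1.

[13; 26]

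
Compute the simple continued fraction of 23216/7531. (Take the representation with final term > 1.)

[3; 12, 11, 3, 18]

23216 = 3*7531 + 623
7531 = 12*623 + 55
623 = 11*55 + 18
55 = 3*18 + 1
18 = 18*1 + 0  (stop)
So 23216/7531 = [3; 12, 11, 3, 18].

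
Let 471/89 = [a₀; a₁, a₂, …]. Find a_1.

471 = 5·89 + 26   →  a_0 = 5
89 = 3·26 + 11   →  a_1 = 3

3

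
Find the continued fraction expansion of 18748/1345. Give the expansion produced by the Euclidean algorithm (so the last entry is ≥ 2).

[13; 1, 15, 2, 2, 16]

18748 = 13×1345 + 1263
1345 = 1×1263 + 82
1263 = 15×82 + 33
82 = 2×33 + 16
33 = 2×16 + 1
16 = 16×1 + 0  (stop)
So 18748/1345 = [13; 1, 15, 2, 2, 16].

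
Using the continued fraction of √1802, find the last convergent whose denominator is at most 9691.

√1802 = [42; 2, 4, 2, 84, …] (period length 4).
Convergents:
  p_0/q_0 = 42/1
  p_1/q_1 = 85/2
  p_2/q_2 = 382/9
  p_3/q_3 = 849/20
  p_4/q_4 = 71698/1689
  p_5/q_5 = 144245/3398
  p_6/q_6 = 648678/15281
q_5 = 3398 ≤ 9691 < 15281 = q_6, so the answer is 144245/3398.

144245/3398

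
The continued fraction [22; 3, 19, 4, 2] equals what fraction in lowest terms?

Using pₖ = aₖpₖ₋₁ + pₖ₋₂ and qₖ = aₖqₖ₋₁ + qₖ₋₂:
  k=0: a=22, p=22, q=1
  k=1: a=3, p=67, q=3
  k=2: a=19, p=1295, q=58
  k=3: a=4, p=5247, q=235
  k=4: a=2, p=11789, q=528

11789/528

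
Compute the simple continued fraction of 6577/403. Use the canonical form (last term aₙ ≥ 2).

6577 = 16*403 + 129
403 = 3*129 + 16
129 = 8*16 + 1
16 = 16*1 + 0  (stop)
So 6577/403 = [16; 3, 8, 16].

[16; 3, 8, 16]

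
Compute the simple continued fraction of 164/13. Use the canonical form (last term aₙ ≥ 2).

[12; 1, 1, 1, 1, 2]

164 = 12×13 + 8
13 = 1×8 + 5
8 = 1×5 + 3
5 = 1×3 + 2
3 = 1×2 + 1
2 = 2×1 + 0  (stop)
So 164/13 = [12; 1, 1, 1, 1, 2].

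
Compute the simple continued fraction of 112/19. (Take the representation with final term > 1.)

[5; 1, 8, 2]

112 = 5*19 + 17
19 = 1*17 + 2
17 = 8*2 + 1
2 = 2*1 + 0  (stop)
So 112/19 = [5; 1, 8, 2].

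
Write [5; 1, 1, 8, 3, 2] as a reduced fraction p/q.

680/123

Fold from the inside: start with 2/1.
  3 + 1/2 = 7/2
  8 + 2/7 = 58/7
  1 + 7/58 = 65/58
  1 + 58/65 = 123/65
  5 + 65/123 = 680/123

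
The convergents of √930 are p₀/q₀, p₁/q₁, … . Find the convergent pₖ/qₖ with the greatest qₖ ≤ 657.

7441/244

√930 = [30; 2, 60, …] (period length 2).
Convergents:
  p_0/q_0 = 30/1
  p_1/q_1 = 61/2
  p_2/q_2 = 3690/121
  p_3/q_3 = 7441/244
  p_4/q_4 = 450150/14761
q_3 = 244 ≤ 657 < 14761 = q_4, so the answer is 7441/244.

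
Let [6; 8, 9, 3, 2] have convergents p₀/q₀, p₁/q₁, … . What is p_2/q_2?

447/73

Using pₖ = aₖpₖ₋₁ + pₖ₋₂, qₖ = aₖqₖ₋₁ + qₖ₋₂ (with p₋₁=1, p₋₂=0, q₋₁=0, q₋₂=1):
  k=0: a=6, p=6, q=1
  k=1: a=8, p=49, q=8
  k=2: a=9, p=447, q=73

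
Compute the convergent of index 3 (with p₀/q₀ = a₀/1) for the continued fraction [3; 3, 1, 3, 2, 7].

Using pₖ = aₖpₖ₋₁ + pₖ₋₂, qₖ = aₖqₖ₋₁ + qₖ₋₂ (with p₋₁=1, p₋₂=0, q₋₁=0, q₋₂=1):
  k=0: a=3, p=3, q=1
  k=1: a=3, p=10, q=3
  k=2: a=1, p=13, q=4
  k=3: a=3, p=49, q=15

49/15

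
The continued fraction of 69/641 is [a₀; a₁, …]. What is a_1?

69 = 0·641 + 69   →  a_0 = 0
641 = 9·69 + 20   →  a_1 = 9

9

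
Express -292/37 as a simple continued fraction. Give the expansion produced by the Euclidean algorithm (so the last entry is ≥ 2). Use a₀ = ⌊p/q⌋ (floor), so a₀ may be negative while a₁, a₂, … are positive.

[-8; 9, 4]

-292 = -8*37 + 4
37 = 9*4 + 1
4 = 4*1 + 0  (stop)
So -292/37 = [-8; 9, 4].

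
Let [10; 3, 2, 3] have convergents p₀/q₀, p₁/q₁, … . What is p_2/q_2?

Using pₖ = aₖpₖ₋₁ + pₖ₋₂, qₖ = aₖqₖ₋₁ + qₖ₋₂ (with p₋₁=1, p₋₂=0, q₋₁=0, q₋₂=1):
  k=0: a=10, p=10, q=1
  k=1: a=3, p=31, q=3
  k=2: a=2, p=72, q=7

72/7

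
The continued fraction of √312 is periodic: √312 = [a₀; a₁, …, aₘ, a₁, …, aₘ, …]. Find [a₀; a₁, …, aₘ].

[17; 1, 1, 1, 34]

a₀ = ⌊√312⌋ = 17.
With m₀=0, d₀=1 and mₖ₊₁ = dₖaₖ − mₖ, dₖ₊₁ = (n − mₖ₊₁²)/dₖ, aₖ₊₁ = ⌊(a₀+mₖ₊₁)/dₖ₊₁⌋:
  k=1: m=17, d=23, a=1
  k=2: m=6, d=12, a=1
  k=3: m=6, d=23, a=1
  k=4: m=17, d=1, a=34
d=1 and a=2a₀=34 at k=4, so the next step gives (m, d) = (17, 23) again — its k=1 value — and the period has length 4.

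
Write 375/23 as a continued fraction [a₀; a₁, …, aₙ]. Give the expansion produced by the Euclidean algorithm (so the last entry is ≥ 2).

375 = 16×23 + 7
23 = 3×7 + 2
7 = 3×2 + 1
2 = 2×1 + 0  (stop)
So 375/23 = [16; 3, 3, 2].

[16; 3, 3, 2]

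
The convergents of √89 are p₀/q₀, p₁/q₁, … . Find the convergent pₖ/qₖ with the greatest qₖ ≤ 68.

√89 = [9; 2, 3, 3, 2, 18, …] (period length 5).
Convergents:
  p_0/q_0 = 9/1
  p_1/q_1 = 19/2
  p_2/q_2 = 66/7
  p_3/q_3 = 217/23
  p_4/q_4 = 500/53
  p_5/q_5 = 9217/977
q_4 = 53 ≤ 68 < 977 = q_5, so the answer is 500/53.

500/53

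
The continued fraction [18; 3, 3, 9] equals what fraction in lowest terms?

1702/93

Fold from the inside: start with 9/1.
  3 + 1/9 = 28/9
  3 + 9/28 = 93/28
  18 + 28/93 = 1702/93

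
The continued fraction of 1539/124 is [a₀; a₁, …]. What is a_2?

1539 = 12·124 + 51   →  a_0 = 12
124 = 2·51 + 22   →  a_1 = 2
51 = 2·22 + 7   →  a_2 = 2

2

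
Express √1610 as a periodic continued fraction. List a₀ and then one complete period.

[40; 8, 80]

a₀ = ⌊√1610⌋ = 40.
With m₀=0, d₀=1 and mₖ₊₁ = dₖaₖ − mₖ, dₖ₊₁ = (n − mₖ₊₁²)/dₖ, aₖ₊₁ = ⌊(a₀+mₖ₊₁)/dₖ₊₁⌋:
  k=1: m=40, d=10, a=8
  k=2: m=40, d=1, a=80
d=1 and a=2a₀=80 at k=2, so the next step gives (m, d) = (40, 10) again — its k=1 value — and the period has length 2.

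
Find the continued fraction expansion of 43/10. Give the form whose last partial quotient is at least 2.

[4; 3, 3]

43 = 4*10 + 3
10 = 3*3 + 1
3 = 3*1 + 0  (stop)
So 43/10 = [4; 3, 3].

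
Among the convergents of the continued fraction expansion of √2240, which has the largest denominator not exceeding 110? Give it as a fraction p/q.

3313/70

√2240 = [47; 3, 23, 3, 94, …] (period length 4).
Convergents:
  p_0/q_0 = 47/1
  p_1/q_1 = 142/3
  p_2/q_2 = 3313/70
  p_3/q_3 = 10081/213
q_2 = 70 ≤ 110 < 213 = q_3, so the answer is 3313/70.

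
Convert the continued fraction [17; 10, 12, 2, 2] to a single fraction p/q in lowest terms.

10687/625

Fold from the inside: start with 2/1.
  2 + 1/2 = 5/2
  12 + 2/5 = 62/5
  10 + 5/62 = 625/62
  17 + 62/625 = 10687/625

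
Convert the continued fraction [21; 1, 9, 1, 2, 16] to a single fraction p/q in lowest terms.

11457/523

Using pₖ = aₖpₖ₋₁ + pₖ₋₂ and qₖ = aₖqₖ₋₁ + qₖ₋₂:
  k=0: a=21, p=21, q=1
  k=1: a=1, p=22, q=1
  k=2: a=9, p=219, q=10
  k=3: a=1, p=241, q=11
  k=4: a=2, p=701, q=32
  k=5: a=16, p=11457, q=523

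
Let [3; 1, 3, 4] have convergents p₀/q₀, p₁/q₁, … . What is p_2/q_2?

Using pₖ = aₖpₖ₋₁ + pₖ₋₂, qₖ = aₖqₖ₋₁ + qₖ₋₂ (with p₋₁=1, p₋₂=0, q₋₁=0, q₋₂=1):
  k=0: a=3, p=3, q=1
  k=1: a=1, p=4, q=1
  k=2: a=3, p=15, q=4

15/4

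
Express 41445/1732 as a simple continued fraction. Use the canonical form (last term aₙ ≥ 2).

[23; 1, 13, 12, 3, 3]

41445 = 23×1732 + 1609
1732 = 1×1609 + 123
1609 = 13×123 + 10
123 = 12×10 + 3
10 = 3×3 + 1
3 = 3×1 + 0  (stop)
So 41445/1732 = [23; 1, 13, 12, 3, 3].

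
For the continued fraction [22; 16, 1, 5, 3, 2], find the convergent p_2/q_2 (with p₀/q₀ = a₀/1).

Using pₖ = aₖpₖ₋₁ + pₖ₋₂, qₖ = aₖqₖ₋₁ + qₖ₋₂ (with p₋₁=1, p₋₂=0, q₋₁=0, q₋₂=1):
  k=0: a=22, p=22, q=1
  k=1: a=16, p=353, q=16
  k=2: a=1, p=375, q=17

375/17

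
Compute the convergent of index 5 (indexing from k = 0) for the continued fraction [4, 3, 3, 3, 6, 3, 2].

Using pₖ = aₖpₖ₋₁ + pₖ₋₂, qₖ = aₖqₖ₋₁ + qₖ₋₂ (with p₋₁=1, p₋₂=0, q₋₁=0, q₋₂=1):
  k=0: a=4, p=4, q=1
  k=1: a=3, p=13, q=3
  k=2: a=3, p=43, q=10
  k=3: a=3, p=142, q=33
  k=4: a=6, p=895, q=208
  k=5: a=3, p=2827, q=657

2827/657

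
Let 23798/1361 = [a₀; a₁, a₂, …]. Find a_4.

18

23798 = 17·1361 + 661   →  a_0 = 17
1361 = 2·661 + 39   →  a_1 = 2
661 = 16·39 + 37   →  a_2 = 16
39 = 1·37 + 2   →  a_3 = 1
37 = 18·2 + 1   →  a_4 = 18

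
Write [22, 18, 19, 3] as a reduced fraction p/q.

Fold from the inside: start with 3/1.
  19 + 1/3 = 58/3
  18 + 3/58 = 1047/58
  22 + 58/1047 = 23092/1047

23092/1047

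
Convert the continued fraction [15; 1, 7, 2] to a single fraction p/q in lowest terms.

270/17

Fold from the inside: start with 2/1.
  7 + 1/2 = 15/2
  1 + 2/15 = 17/15
  15 + 15/17 = 270/17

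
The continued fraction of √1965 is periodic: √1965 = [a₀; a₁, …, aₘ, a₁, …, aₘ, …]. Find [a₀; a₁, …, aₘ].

[44; 3, 21, 1, 4, 1, 21, 3, 88]

a₀ = ⌊√1965⌋ = 44.
With m₀=0, d₀=1 and mₖ₊₁ = dₖaₖ − mₖ, dₖ₊₁ = (n − mₖ₊₁²)/dₖ, aₖ₊₁ = ⌊(a₀+mₖ₊₁)/dₖ₊₁⌋:
  k=1: m=44, d=29, a=3
  k=2: m=43, d=4, a=21
  k=3: m=41, d=71, a=1
  k=4: m=30, d=15, a=4
  k=5: m=30, d=71, a=1
  k=6: m=41, d=4, a=21
  k=7: m=43, d=29, a=3
  k=8: m=44, d=1, a=88
d=1 and a=2a₀=88 at k=8, so the next step gives (m, d) = (44, 29) again — its k=1 value — and the period has length 8.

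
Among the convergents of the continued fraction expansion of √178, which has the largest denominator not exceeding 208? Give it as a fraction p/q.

√178 = [13; 2, 1, 12, 1, 2, 26, …] (period length 6).
Convergents:
  p_0/q_0 = 13/1
  p_1/q_1 = 27/2
  p_2/q_2 = 40/3
  p_3/q_3 = 507/38
  p_4/q_4 = 547/41
  p_5/q_5 = 1601/120
  p_6/q_6 = 42173/3161
q_5 = 120 ≤ 208 < 3161 = q_6, so the answer is 1601/120.

1601/120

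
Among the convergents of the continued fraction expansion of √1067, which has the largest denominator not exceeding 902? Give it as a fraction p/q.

19207/588

√1067 = [32; 1, 1, 1, 64, …] (period length 4).
Convergents:
  p_0/q_0 = 32/1
  p_1/q_1 = 33/1
  p_2/q_2 = 65/2
  p_3/q_3 = 98/3
  p_4/q_4 = 6337/194
  p_5/q_5 = 6435/197
  p_6/q_6 = 12772/391
  p_7/q_7 = 19207/588
  p_8/q_8 = 1242020/38023
q_7 = 588 ≤ 902 < 38023 = q_8, so the answer is 19207/588.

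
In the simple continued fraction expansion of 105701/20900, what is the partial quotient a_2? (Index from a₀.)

2

105701 = 5·20900 + 1201   →  a_0 = 5
20900 = 17·1201 + 483   →  a_1 = 17
1201 = 2·483 + 235   →  a_2 = 2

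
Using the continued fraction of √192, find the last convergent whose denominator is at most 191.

√192 = [13; 1, 5, 1, 26, …] (period length 4).
Convergents:
  p_0/q_0 = 13/1
  p_1/q_1 = 14/1
  p_2/q_2 = 83/6
  p_3/q_3 = 97/7
  p_4/q_4 = 2605/188
  p_5/q_5 = 2702/195
q_4 = 188 ≤ 191 < 195 = q_5, so the answer is 2605/188.

2605/188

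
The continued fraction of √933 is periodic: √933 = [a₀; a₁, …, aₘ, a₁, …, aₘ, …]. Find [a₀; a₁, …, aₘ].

a₀ = ⌊√933⌋ = 30.
With m₀=0, d₀=1 and mₖ₊₁ = dₖaₖ − mₖ, dₖ₊₁ = (n − mₖ₊₁²)/dₖ, aₖ₊₁ = ⌊(a₀+mₖ₊₁)/dₖ₊₁⌋:
  k=1: m=30, d=33, a=1
  k=2: m=3, d=28, a=1
  k=3: m=25, d=11, a=5
  k=4: m=30, d=3, a=20
  k=5: m=30, d=11, a=5
  k=6: m=25, d=28, a=1
  k=7: m=3, d=33, a=1
  k=8: m=30, d=1, a=60
d=1 and a=2a₀=60 at k=8, so the next step gives (m, d) = (30, 33) again — its k=1 value — and the period has length 8.

[30; 1, 1, 5, 20, 5, 1, 1, 60]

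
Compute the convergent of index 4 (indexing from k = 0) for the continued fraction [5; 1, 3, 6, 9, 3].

Using pₖ = aₖpₖ₋₁ + pₖ₋₂, qₖ = aₖqₖ₋₁ + qₖ₋₂ (with p₋₁=1, p₋₂=0, q₋₁=0, q₋₂=1):
  k=0: a=5, p=5, q=1
  k=1: a=1, p=6, q=1
  k=2: a=3, p=23, q=4
  k=3: a=6, p=144, q=25
  k=4: a=9, p=1319, q=229

1319/229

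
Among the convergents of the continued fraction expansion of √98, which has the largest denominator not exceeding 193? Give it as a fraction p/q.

√98 = [9; 1, 8, 1, 18, …] (period length 4).
Convergents:
  p_0/q_0 = 9/1
  p_1/q_1 = 10/1
  p_2/q_2 = 89/9
  p_3/q_3 = 99/10
  p_4/q_4 = 1871/189
  p_5/q_5 = 1970/199
q_4 = 189 ≤ 193 < 199 = q_5, so the answer is 1871/189.

1871/189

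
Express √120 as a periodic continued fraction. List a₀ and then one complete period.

a₀ = ⌊√120⌋ = 10.

[10; 1, 20]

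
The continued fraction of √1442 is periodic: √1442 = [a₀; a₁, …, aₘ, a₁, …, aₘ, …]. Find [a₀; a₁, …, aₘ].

[37; 1, 36, 1, 74]

a₀ = ⌊√1442⌋ = 37.
With m₀=0, d₀=1 and mₖ₊₁ = dₖaₖ − mₖ, dₖ₊₁ = (n − mₖ₊₁²)/dₖ, aₖ₊₁ = ⌊(a₀+mₖ₊₁)/dₖ₊₁⌋:
  k=1: m=37, d=73, a=1
  k=2: m=36, d=2, a=36
  k=3: m=36, d=73, a=1
  k=4: m=37, d=1, a=74
d=1 and a=2a₀=74 at k=4, so the next step gives (m, d) = (37, 73) again — its k=1 value — and the period has length 4.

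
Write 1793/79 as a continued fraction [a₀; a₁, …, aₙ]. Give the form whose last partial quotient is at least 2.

[22; 1, 2, 3, 2, 3]

1793 = 22*79 + 55
79 = 1*55 + 24
55 = 2*24 + 7
24 = 3*7 + 3
7 = 2*3 + 1
3 = 3*1 + 0  (stop)
So 1793/79 = [22; 1, 2, 3, 2, 3].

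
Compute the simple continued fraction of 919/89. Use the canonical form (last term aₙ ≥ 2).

919 = 10·89 + 29
89 = 3·29 + 2
29 = 14·2 + 1
2 = 2·1 + 0  (stop)
So 919/89 = [10; 3, 14, 2].

[10; 3, 14, 2]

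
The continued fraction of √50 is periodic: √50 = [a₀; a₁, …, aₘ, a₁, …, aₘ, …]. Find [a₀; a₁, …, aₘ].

[7; 14]

a₀ = ⌊√50⌋ = 7.
With m₀=0, d₀=1 and mₖ₊₁ = dₖaₖ − mₖ, dₖ₊₁ = (n − mₖ₊₁²)/dₖ, aₖ₊₁ = ⌊(a₀+mₖ₊₁)/dₖ₊₁⌋:
  k=1: m=7, d=1, a=14
d=1 and a=2a₀=14 at k=1, so the next step gives (m, d) = (7, 1) again — its k=1 value — and the period has length 1.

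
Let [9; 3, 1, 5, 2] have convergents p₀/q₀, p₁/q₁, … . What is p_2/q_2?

Using pₖ = aₖpₖ₋₁ + pₖ₋₂, qₖ = aₖqₖ₋₁ + qₖ₋₂ (with p₋₁=1, p₋₂=0, q₋₁=0, q₋₂=1):
  k=0: a=9, p=9, q=1
  k=1: a=3, p=28, q=3
  k=2: a=1, p=37, q=4

37/4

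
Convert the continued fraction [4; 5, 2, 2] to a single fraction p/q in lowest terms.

Using pₖ = aₖpₖ₋₁ + pₖ₋₂ and qₖ = aₖqₖ₋₁ + qₖ₋₂:
  k=0: a=4, p=4, q=1
  k=1: a=5, p=21, q=5
  k=2: a=2, p=46, q=11
  k=3: a=2, p=113, q=27

113/27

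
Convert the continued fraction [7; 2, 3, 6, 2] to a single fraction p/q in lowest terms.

706/95

Using pₖ = aₖpₖ₋₁ + pₖ₋₂ and qₖ = aₖqₖ₋₁ + qₖ₋₂:
  k=0: a=7, p=7, q=1
  k=1: a=2, p=15, q=2
  k=2: a=3, p=52, q=7
  k=3: a=6, p=327, q=44
  k=4: a=2, p=706, q=95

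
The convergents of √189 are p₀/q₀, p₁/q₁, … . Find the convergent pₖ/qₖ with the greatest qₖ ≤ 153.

√189 = [13; 1, 2, 1, 26, …] (period length 4).
Convergents:
  p_0/q_0 = 13/1
  p_1/q_1 = 14/1
  p_2/q_2 = 41/3
  p_3/q_3 = 55/4
  p_4/q_4 = 1471/107
  p_5/q_5 = 1526/111
  p_6/q_6 = 4523/329
q_5 = 111 ≤ 153 < 329 = q_6, so the answer is 1526/111.

1526/111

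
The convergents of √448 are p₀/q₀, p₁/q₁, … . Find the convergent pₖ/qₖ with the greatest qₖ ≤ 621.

√448 = [21; 6, 42, …] (period length 2).
Convergents:
  p_0/q_0 = 21/1
  p_1/q_1 = 127/6
  p_2/q_2 = 5355/253
  p_3/q_3 = 32257/1524
q_2 = 253 ≤ 621 < 1524 = q_3, so the answer is 5355/253.

5355/253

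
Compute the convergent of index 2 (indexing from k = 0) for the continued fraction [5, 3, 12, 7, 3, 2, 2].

Using pₖ = aₖpₖ₋₁ + pₖ₋₂, qₖ = aₖqₖ₋₁ + qₖ₋₂ (with p₋₁=1, p₋₂=0, q₋₁=0, q₋₂=1):
  k=0: a=5, p=5, q=1
  k=1: a=3, p=16, q=3
  k=2: a=12, p=197, q=37

197/37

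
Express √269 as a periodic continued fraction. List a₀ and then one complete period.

[16; 2, 2, 32]

a₀ = ⌊√269⌋ = 16.
With m₀=0, d₀=1 and mₖ₊₁ = dₖaₖ − mₖ, dₖ₊₁ = (n − mₖ₊₁²)/dₖ, aₖ₊₁ = ⌊(a₀+mₖ₊₁)/dₖ₊₁⌋:
  k=1: m=16, d=13, a=2
  k=2: m=10, d=13, a=2
  k=3: m=16, d=1, a=32
d=1 and a=2a₀=32 at k=3, so the next step gives (m, d) = (16, 13) again — its k=1 value — and the period has length 3.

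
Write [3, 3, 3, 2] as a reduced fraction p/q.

76/23

Fold from the inside: start with 2/1.
  3 + 1/2 = 7/2
  3 + 2/7 = 23/7
  3 + 7/23 = 76/23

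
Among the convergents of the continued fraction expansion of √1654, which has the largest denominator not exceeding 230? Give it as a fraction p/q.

√1654 = [40; 1, 2, 40, 2, 1, 80, …] (period length 6).
Convergents:
  p_0/q_0 = 40/1
  p_1/q_1 = 41/1
  p_2/q_2 = 122/3
  p_3/q_3 = 4921/121
  p_4/q_4 = 9964/245
q_3 = 121 ≤ 230 < 245 = q_4, so the answer is 4921/121.

4921/121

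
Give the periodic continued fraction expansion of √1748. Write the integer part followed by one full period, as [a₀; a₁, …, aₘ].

a₀ = ⌊√1748⌋ = 41.
With m₀=0, d₀=1 and mₖ₊₁ = dₖaₖ − mₖ, dₖ₊₁ = (n − mₖ₊₁²)/dₖ, aₖ₊₁ = ⌊(a₀+mₖ₊₁)/dₖ₊₁⌋:
  k=1: m=41, d=67, a=1
  k=2: m=26, d=16, a=4
  k=3: m=38, d=19, a=4
  k=4: m=38, d=16, a=4
  k=5: m=26, d=67, a=1
  k=6: m=41, d=1, a=82
d=1 and a=2a₀=82 at k=6, so the next step gives (m, d) = (41, 67) again — its k=1 value — and the period has length 6.

[41; 1, 4, 4, 4, 1, 82]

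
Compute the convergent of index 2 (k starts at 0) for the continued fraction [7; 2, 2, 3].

37/5

Using pₖ = aₖpₖ₋₁ + pₖ₋₂, qₖ = aₖqₖ₋₁ + qₖ₋₂ (with p₋₁=1, p₋₂=0, q₋₁=0, q₋₂=1):
  k=0: a=7, p=7, q=1
  k=1: a=2, p=15, q=2
  k=2: a=2, p=37, q=5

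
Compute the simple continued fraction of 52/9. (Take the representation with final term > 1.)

52 = 5×9 + 7
9 = 1×7 + 2
7 = 3×2 + 1
2 = 2×1 + 0  (stop)
So 52/9 = [5; 1, 3, 2].

[5; 1, 3, 2]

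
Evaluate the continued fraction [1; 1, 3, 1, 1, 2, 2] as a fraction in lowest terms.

Fold from the inside: start with 2/1.
  2 + 1/2 = 5/2
  1 + 2/5 = 7/5
  1 + 5/7 = 12/7
  3 + 7/12 = 43/12
  1 + 12/43 = 55/43
  1 + 43/55 = 98/55

98/55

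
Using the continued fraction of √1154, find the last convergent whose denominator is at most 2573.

√1154 = [33; 1, 32, 1, 66, …] (period length 4).
Convergents:
  p_0/q_0 = 33/1
  p_1/q_1 = 34/1
  p_2/q_2 = 1121/33
  p_3/q_3 = 1155/34
  p_4/q_4 = 77351/2277
  p_5/q_5 = 78506/2311
  p_6/q_6 = 2589543/76229
q_5 = 2311 ≤ 2573 < 76229 = q_6, so the answer is 78506/2311.

78506/2311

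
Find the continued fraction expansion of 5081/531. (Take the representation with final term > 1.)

5081 = 9·531 + 302
531 = 1·302 + 229
302 = 1·229 + 73
229 = 3·73 + 10
73 = 7·10 + 3
10 = 3·3 + 1
3 = 3·1 + 0  (stop)
So 5081/531 = [9; 1, 1, 3, 7, 3, 3].

[9; 1, 1, 3, 7, 3, 3]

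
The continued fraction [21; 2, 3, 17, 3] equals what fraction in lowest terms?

Using pₖ = aₖpₖ₋₁ + pₖ₋₂ and qₖ = aₖqₖ₋₁ + qₖ₋₂:
  k=0: a=21, p=21, q=1
  k=1: a=2, p=43, q=2
  k=2: a=3, p=150, q=7
  k=3: a=17, p=2593, q=121
  k=4: a=3, p=7929, q=370

7929/370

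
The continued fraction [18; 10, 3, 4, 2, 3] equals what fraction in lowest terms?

18658/1031

Fold from the inside: start with 3/1.
  2 + 1/3 = 7/3
  4 + 3/7 = 31/7
  3 + 7/31 = 100/31
  10 + 31/100 = 1031/100
  18 + 100/1031 = 18658/1031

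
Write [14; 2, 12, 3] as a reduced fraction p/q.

1115/77

Using pₖ = aₖpₖ₋₁ + pₖ₋₂ and qₖ = aₖqₖ₋₁ + qₖ₋₂:
  k=0: a=14, p=14, q=1
  k=1: a=2, p=29, q=2
  k=2: a=12, p=362, q=25
  k=3: a=3, p=1115, q=77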